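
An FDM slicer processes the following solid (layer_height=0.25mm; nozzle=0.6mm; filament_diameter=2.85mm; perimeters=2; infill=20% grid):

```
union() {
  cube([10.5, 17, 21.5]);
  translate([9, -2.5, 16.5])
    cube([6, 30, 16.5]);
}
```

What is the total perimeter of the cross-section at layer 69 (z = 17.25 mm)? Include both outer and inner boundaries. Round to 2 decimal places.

90.00 mm

At z = 17.25 mm: the 10.5×17 cube contributes its full rectangle (perimeter 55.00 mm); the 6×30 cube at (9, -2.5) contributes its full rectangle (perimeter 72.00 mm); Combining (union): the regions partially overlap (shared area 25.50 mm²), so the edge portions inside another operand are dropped and the merged outline is re-measured after clipping — boundary = 90.00 mm. Overall, the cross-section is a single solid region. Total boundary length (outer) = 90.00 mm.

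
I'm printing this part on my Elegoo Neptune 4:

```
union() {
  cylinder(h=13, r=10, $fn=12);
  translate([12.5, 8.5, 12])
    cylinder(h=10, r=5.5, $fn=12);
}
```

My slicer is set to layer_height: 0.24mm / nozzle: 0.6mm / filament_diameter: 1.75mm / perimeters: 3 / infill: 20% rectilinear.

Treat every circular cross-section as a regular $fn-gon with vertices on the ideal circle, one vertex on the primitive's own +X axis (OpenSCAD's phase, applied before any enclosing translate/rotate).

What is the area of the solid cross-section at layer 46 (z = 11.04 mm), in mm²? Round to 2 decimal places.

At z = 11.04 mm: the r=10 cylinder gives a regular 12-gon of circumradius 10 (constant along its height) (area = (12/2)·10.000²·sin(360°/12) = 300.00 mm²); the cylinder at (12.5, 8.5) does not reach this height (z outside [12, 22]); Combining (union): only the r=10 cylinder is present, so the union is just that shape — area = 300.00 mm². Overall, the cross-section is a single solid region. Net area = 300.00 mm².

300.00 mm²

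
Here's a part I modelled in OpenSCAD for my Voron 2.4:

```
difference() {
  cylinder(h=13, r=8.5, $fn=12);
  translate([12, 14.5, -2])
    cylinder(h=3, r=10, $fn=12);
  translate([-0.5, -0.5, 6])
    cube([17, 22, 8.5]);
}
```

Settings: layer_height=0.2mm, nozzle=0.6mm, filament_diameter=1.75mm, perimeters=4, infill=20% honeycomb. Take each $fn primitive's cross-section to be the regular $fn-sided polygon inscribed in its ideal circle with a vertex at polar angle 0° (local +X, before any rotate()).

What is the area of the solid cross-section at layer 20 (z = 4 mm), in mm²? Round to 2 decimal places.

216.75 mm²

At z = 4 mm: the r=8.5 cylinder gives a regular 12-gon of circumradius 8.5 (constant along its height) (area = (12/2)·8.500²·sin(360°/12) = 216.75 mm²); the cylinder at (12, 14.5) does not reach this height (z outside [-2, 1]); the cube at (-0.5, -0.5) is absent (z outside [6, 14.5]); Taking the first minus the rest: none of the subtracted shapes is present at this height, so the r=8.5 cylinder is unchanged — area = 216.75 mm². Overall, the cross-section is a single solid region. Net area = 216.75 mm².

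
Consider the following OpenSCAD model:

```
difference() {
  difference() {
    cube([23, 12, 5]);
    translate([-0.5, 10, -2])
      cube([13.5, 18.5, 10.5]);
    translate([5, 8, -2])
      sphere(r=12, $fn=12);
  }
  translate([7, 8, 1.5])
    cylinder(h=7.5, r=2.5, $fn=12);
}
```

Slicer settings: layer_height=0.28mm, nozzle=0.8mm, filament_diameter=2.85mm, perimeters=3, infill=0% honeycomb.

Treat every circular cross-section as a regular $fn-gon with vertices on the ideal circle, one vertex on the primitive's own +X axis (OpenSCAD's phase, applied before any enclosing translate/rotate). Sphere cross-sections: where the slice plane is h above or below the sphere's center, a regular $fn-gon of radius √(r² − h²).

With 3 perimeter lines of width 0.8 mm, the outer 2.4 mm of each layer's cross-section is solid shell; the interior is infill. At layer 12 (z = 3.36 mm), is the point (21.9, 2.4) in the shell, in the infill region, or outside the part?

shell

At z = 3.36 mm: the cube is present — its section is the full 23×12 rectangle; the cube at (-0.5, 10) is present — its section is the full 13.5×18.5 rectangle; the r=12 sphere at (5, 8) contributes a regular 12-gon of circumradius √(12²−5.36²) = 10.736; After the difference (first − rest): starting from the 23×12 cube, the 13.5×18.5 cube at (-0.5, 10) partially overlaps it — only the 26.00 mm² overlap (of its 249.75 mm²) is removed, clipping the outline; the r=12 sphere at (5, 8) partially overlaps it — only the 149.58 mm² overlap (of its 345.81 mm²) is removed, clipping the outline — 1 connected region; the r=2.5 cylinder at (7, 8) gives a regular 12-gon of circumradius 2.5 (constant along its height); Subtracting the remaining from the first: starting from the result so far, the r=2.5 cylinder at (7, 8) misses the remaining region (no effect) — 1 connected region. Overall, the cross-section is a single solid region. The nearest boundary edge runs (23.00, 12.00)→(23.00, 0.00); distance from the point to it = 1.10 mm. The point is inside the cross-section, 1.10 mm from the nearest boundary — within the 2.4 mm shell band (3 × 0.8).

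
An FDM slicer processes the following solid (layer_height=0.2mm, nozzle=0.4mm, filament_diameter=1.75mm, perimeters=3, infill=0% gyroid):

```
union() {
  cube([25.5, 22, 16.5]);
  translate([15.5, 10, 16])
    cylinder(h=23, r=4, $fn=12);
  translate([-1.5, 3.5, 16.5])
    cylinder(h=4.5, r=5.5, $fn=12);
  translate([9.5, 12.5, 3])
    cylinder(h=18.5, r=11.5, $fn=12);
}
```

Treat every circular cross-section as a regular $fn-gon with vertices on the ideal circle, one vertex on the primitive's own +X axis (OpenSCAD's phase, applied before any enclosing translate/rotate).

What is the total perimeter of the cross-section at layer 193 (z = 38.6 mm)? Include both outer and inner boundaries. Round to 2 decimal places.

At z = 38.6 mm: the cube is absent (z outside [0, 16.5]); the r=4 cylinder at (15.5, 10) gives a regular 12-gon of circumradius 4 (constant along its height) (perimeter = 2·12·4.000·sin(180°/12) = 24.85 mm); the cylinder at (-1.5, 3.5) does not reach this height (z outside [16.5, 21]); the cylinder at (9.5, 12.5) is not intersected at this z (z outside [3, 21.5]); Taking the union: only the r=4 cylinder at (15.5, 10) is present, so the union is just that shape — boundary = 24.85 mm. Overall, the cross-section is a single solid region. Total boundary length (outer) = 24.85 mm.

24.85 mm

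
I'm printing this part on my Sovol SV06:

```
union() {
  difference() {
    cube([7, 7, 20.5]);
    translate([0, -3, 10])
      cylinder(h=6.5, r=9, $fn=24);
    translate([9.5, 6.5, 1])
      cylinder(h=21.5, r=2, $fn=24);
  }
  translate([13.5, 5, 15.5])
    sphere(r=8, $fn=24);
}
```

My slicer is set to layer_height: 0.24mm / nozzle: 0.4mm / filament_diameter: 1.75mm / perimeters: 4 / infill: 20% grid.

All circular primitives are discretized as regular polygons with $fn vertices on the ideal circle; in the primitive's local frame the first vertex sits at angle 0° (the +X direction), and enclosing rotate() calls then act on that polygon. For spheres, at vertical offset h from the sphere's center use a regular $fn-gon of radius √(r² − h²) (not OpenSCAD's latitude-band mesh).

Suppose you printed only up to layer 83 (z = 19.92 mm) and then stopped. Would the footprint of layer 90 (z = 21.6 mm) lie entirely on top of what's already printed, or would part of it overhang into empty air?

Compare the two slices. At z = 19.92: the 7×7 cube contributes its full rectangle (area 49.00 mm²); the cylinder at (0, -3) is absent (z outside [10, 16.5]); the r=2 cylinder at (9.5, 6.5) contributes a regular 24-gon of circumradius 2 (area = (24/2)·2.000²·sin(360°/24) = 12.42 mm²); Taking the first minus the rest: starting from the 7×7 cube (49.00 mm²), the r=2 cylinder at (9.5, 6.5) misses the remaining region (no effect) — area = 49.00 mm²; the sphere at (13.5, 5): section is a regular 24-gon, circumradius = √(r²−h²) = √(8²−4.42²) = 6.668 (area = (24/2)·6.668²·sin(360°/24) = 138.10 mm²); Taking the union: the regions partially overlap — summed areas 187.10 mm² minus the doubly-counted overlap 0.21 mm² gives 186.88 mm² — area = 186.88 mm². At z = 21.6: the cube is not intersected at this z (z outside [0, 20.5]); the cylinder at (0, -3) is absent (z outside [10, 16.5]); the r=2 cylinder at (9.5, 6.5) contributes a regular 24-gon of circumradius 2 (area = (24/2)·2.000²·sin(360°/24) = 12.42 mm²); Taking the first minus the rest: the first operand is absent here, so nothing remains; the r=8 sphere at (13.5, 5) contributes a regular 24-gon of circumradius √(8²−6.1²) = 5.176 (area = (24/2)·5.176²·sin(360°/24) = 83.21 mm²); Merging all regions: only the r=8 sphere at (13.5, 5) is present, so the union is just that shape — area = 83.21 mm². Checking containment: the cross-section at z = 21.6 is a subset of the cross-section at z = 19.92.

entirely on top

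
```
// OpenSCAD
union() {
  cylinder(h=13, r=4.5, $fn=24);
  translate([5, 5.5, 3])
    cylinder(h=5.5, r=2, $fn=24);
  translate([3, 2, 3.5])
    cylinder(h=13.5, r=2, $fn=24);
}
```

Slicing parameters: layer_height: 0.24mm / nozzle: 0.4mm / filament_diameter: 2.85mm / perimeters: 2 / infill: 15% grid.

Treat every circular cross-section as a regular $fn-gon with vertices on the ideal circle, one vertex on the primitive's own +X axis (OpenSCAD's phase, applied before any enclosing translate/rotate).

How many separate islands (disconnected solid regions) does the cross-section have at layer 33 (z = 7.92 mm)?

2

At z = 7.92 mm: the r=4.5 cylinder contributes a regular 24-gon of circumradius 4.5; the r=2 cylinder at (5, 5.5) contributes a regular 24-gon of circumradius 2; the r=2 cylinder at (3, 2) contributes a regular 24-gon of circumradius 2; Taking the union: the regions partially overlap (shared area 9.05 mm²), so overlapping operands fuse into one piece — 2 connected regions. Overall, the cross-section has 2 separate islands. Island count = 2.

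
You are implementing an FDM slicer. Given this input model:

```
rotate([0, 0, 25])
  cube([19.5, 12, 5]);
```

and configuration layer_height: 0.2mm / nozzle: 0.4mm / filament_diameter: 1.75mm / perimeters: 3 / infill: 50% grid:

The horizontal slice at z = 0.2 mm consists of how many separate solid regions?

1

At z = 0.2 mm: the cube is present — its section is the full 19.5×12 rectangle; (whole slice rotated 25° about Z — lengths, areas and connectivity unchanged). The result has 1 disconnected region.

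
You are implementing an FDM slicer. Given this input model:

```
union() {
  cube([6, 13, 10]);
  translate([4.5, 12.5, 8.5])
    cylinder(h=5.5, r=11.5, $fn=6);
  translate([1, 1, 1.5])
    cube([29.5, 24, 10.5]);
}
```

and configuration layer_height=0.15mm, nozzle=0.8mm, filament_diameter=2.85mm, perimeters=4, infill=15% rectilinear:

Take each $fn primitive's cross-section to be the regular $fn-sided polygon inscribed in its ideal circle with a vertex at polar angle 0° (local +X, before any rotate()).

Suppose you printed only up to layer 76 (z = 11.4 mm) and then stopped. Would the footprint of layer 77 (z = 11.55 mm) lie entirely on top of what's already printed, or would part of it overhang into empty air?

Compare the two slices. At z = 11.4: the cube is not intersected at this z (z outside [0, 10]); the cylinder at (4.5, 12.5): section is a regular 6-gon, circumradius r=11.5 (area = (6/2)·11.500²·sin(360°/6) = 343.60 mm²); the cube at (1, 1) is present — its section is the full 29.5×24 rectangle (area 708.00 mm²); Combining (union): the regions partially overlap — summed areas 1051.60 mm² minus the doubly-counted overlap 241.51 mm² gives 810.08 mm² — area = 810.08 mm². At z = 11.55: the cube does not reach this height (z outside [0, 10]); the r=11.5 cylinder at (4.5, 12.5) gives a regular 6-gon of circumradius 11.5 (constant along its height) (area = (6/2)·11.500²·sin(360°/6) = 343.60 mm²); the cube at (1, 1) is present — its section is the full 29.5×24 rectangle (area 708.00 mm²); Combining (union): the regions partially overlap — summed areas 1051.60 mm² minus the doubly-counted overlap 241.51 mm² gives 810.08 mm² — area = 810.08 mm². Checking containment: the cross-section at z = 11.55 is a subset of the cross-section at z = 11.4.

entirely on top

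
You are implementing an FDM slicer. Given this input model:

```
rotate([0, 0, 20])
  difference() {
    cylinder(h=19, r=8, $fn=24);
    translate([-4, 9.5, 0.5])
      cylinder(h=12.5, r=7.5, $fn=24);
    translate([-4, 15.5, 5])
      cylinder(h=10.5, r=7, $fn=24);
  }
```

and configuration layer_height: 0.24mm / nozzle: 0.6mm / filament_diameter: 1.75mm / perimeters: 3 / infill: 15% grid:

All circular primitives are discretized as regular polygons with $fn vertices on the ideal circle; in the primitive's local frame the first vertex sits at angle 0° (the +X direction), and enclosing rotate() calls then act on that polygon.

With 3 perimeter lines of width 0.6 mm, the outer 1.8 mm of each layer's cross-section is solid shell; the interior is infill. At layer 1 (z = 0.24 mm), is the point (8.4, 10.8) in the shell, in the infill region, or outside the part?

At z = 0.24 mm: the r=8 cylinder gives a regular 24-gon of circumradius 8 (constant along its height); the cylinder at (-4, 9.5) is not intersected at this z (z outside [0.5, 13]); the cylinder at (-4, 15.5) is absent (z outside [5, 15.5]); Taking the first minus the rest: none of the subtracted shapes is present at this height, so the r=8 cylinder is unchanged — 1 connected region; (rotated 20° about Z; rotation is an isometry so areas/perimeters/island counts are preserved). Overall, the cross-section is a single solid region. Undo the 20° rotation: the query point maps to (11.587, 7.276) in the un-rotated model frame. The nearest boundary edge runs (7.73, 2.07)→(6.93, 4.00); distance from the point to it = 5.70 mm. The point is not inside any of the regions above, so it lies outside the cross-section (5.70 mm from the nearest boundary).

outside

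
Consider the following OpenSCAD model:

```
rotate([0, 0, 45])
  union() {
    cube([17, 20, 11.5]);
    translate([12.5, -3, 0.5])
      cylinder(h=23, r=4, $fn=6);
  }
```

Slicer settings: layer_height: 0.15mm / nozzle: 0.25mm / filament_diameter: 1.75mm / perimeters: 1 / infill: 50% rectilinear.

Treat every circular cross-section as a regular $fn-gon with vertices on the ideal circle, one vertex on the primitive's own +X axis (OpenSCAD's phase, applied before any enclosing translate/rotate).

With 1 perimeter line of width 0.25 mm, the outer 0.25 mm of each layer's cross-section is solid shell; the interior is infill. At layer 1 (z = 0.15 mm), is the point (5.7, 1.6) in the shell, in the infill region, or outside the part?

outside

At z = 0.15 mm: the cube is present — its section is the full 17×20 rectangle; the cylinder at (12.5, -3) is absent (z outside [0.5, 23.5]); Combining (union): only the 17×20 cube is present, so the union is just that shape — 1 connected region; (whole slice rotated 45° about Z — lengths, areas and connectivity unchanged). Overall, the cross-section is a single solid region. Undo the 45° rotation: the query point maps to (5.162, -2.899) in the un-rotated model frame. The nearest boundary edge runs (0.00, 0.00)→(17.00, 0.00); distance from the point to it = 2.90 mm. The point is not inside any of the regions above, so it lies outside the cross-section (2.90 mm from the nearest boundary).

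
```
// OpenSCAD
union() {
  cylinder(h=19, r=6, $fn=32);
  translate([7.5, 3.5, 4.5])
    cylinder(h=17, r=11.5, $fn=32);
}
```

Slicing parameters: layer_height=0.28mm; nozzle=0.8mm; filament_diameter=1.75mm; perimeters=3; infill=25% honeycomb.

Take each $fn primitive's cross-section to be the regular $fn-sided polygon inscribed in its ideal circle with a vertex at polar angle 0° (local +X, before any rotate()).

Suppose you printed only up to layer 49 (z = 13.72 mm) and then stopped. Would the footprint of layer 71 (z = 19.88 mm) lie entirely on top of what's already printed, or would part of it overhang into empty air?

entirely on top

Compare the two slices. At z = 13.72: the r=6 cylinder contributes a regular 32-gon of circumradius 6 (area = (32/2)·6.000²·sin(360°/32) = 112.37 mm²); the cylinder at (7.5, 3.5): section is a regular 32-gon, circumradius r=11.5 (area = (32/2)·11.500²·sin(360°/32) = 412.81 mm²); Merging all regions: the regions partially overlap — summed areas 525.18 mm² minus the doubly-counted overlap 87.58 mm² gives 437.60 mm² — area = 437.60 mm². At z = 19.88: the cylinder does not reach this height (z outside [0, 19]); the r=11.5 cylinder at (7.5, 3.5) contributes a regular 32-gon of circumradius 11.5 (area = (32/2)·11.500²·sin(360°/32) = 412.81 mm²); Combining (union): only the r=11.5 cylinder at (7.5, 3.5) is present, so the union is just that shape — area = 412.81 mm². Checking containment: the cross-section at z = 19.88 is a subset of the cross-section at z = 13.72.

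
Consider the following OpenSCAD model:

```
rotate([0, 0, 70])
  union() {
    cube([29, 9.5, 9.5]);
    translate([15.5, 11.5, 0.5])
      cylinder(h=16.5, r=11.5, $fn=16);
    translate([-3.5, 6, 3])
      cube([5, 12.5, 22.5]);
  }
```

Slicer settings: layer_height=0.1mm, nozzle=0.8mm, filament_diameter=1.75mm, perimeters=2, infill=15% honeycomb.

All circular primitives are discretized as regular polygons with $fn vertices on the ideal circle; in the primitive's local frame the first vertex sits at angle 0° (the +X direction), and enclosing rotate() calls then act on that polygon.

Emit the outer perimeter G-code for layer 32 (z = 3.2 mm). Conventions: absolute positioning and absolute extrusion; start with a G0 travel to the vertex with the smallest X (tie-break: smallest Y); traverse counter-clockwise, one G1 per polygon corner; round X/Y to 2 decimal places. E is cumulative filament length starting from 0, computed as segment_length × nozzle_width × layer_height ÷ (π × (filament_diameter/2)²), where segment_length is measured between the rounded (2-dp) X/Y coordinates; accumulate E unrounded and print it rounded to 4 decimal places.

G0 X-18.58 Y3.04 Z3.20
G1 X-6.84 Y-1.24 E0.4156
G1 X-5.64 Y2.05 E0.5321
G1 X0.00 Y0.00 E0.7317
G1 X9.92 Y27.25 E1.6962
G1 X0.99 Y30.50 E2.0123
G1 X0.17 Y28.25 E2.0919
G1 X-1.57 Y29.30 E2.1595
G1 X-6.01 Y29.99 E2.3090
G1 X-10.37 Y28.92 E2.4583
G1 X-13.98 Y26.27 E2.6072
G1 X-16.31 Y22.43 E2.7566
G1 X-16.99 Y18.00 E2.9057
G1 X-15.93 Y13.64 E3.0549
G1 X-13.27 Y10.02 E3.2043
G1 X-9.44 Y7.69 E3.3535
G1 X-7.42 Y7.38 E3.4214
G1 X-8.41 Y4.66 E3.5177
G1 X-16.87 Y7.74 E3.8171
G1 X-18.58 Y3.04 E3.9835

At z = 3.2 mm: the cube (footprint 29×9.5) is included at this height; the r=11.5 cylinder at (15.5, 11.5) gives a regular 16-gon of circumradius 11.5 (constant along its height); the 5×12.5 cube at (-3.5, 6) contributes its full rectangle; Combining (union): the regions partially overlap (shared area 162.49 mm²), so overlapping operands fuse into one piece — 1 connected region; (rotated 70° about Z; rotation is an isometry so areas/perimeters/island counts are preserved). The outline is a single polygon with 19 vertices. Extrusion per mm of travel: 0.8 × 0.1 / (π × 0.875²) = 0.033260. Accumulating E over each segment gives final E = 3.9835.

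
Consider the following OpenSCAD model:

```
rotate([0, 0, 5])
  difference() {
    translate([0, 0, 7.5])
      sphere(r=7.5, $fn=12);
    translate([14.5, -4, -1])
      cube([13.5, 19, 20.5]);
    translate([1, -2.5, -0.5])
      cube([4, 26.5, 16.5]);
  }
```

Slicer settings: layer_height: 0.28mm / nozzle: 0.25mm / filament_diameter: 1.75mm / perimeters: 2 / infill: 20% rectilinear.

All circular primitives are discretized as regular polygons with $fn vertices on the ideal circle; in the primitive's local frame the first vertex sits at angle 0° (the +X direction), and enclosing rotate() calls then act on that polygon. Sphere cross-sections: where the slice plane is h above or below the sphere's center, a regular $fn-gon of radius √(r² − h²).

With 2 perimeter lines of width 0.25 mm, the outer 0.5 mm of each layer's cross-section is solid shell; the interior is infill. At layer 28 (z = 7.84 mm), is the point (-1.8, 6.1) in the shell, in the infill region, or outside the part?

At z = 7.84 mm: the sphere: section is a regular 12-gon, circumradius = √(r²−h²) = √(7.5²−0.34²) = 7.492; the cube at (14.5, -4) (footprint 13.5×19) is included at this height; the cube at (1, -2.5) (footprint 4×26.5) is included at this height; After the difference (first − rest): starting from the r=7.5 sphere, the 13.5×19 cube at (14.5, -4) misses the remaining region (no effect); the 4×26.5 cube at (1, -2.5) partially overlaps it — only the 36.18 mm² overlap (of its 106.00 mm²) is removed, clipping the outline — 1 connected region; (rotated 5° about Z; rotation is an isometry so areas/perimeters/island counts are preserved). Overall, the cross-section is a single solid region. Undo the 5° rotation: the query point maps to (-1.262, 6.234) in the un-rotated model frame. The nearest boundary edge runs (-3.75, 6.49)→(0.00, 7.49); distance from the point to it = 0.89 mm. The point is inside the cross-section and 0.89 mm from the nearest boundary — more than the 0.5 mm shell width (2 × 0.25), so it's in the infill interior.

infill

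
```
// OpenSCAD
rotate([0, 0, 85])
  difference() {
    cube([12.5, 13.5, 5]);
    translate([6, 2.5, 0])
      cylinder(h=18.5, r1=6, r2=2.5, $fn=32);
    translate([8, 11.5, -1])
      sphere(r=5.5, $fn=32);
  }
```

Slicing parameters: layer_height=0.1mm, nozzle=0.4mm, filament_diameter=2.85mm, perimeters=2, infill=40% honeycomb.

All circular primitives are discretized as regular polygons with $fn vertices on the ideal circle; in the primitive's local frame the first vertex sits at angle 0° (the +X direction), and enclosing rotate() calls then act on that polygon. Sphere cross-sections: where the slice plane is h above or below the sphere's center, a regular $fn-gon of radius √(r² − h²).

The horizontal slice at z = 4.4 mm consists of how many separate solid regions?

At z = 4.4 mm: the cube (footprint 12.5×13.5) is included at this height; the cone at (6, 2.5) (r1=6→r2=2.5) has section circumradius 5.168 here — a regular 32-gon; the sphere at (8, 11.5): section is a regular 32-gon, circumradius = √(r²−h²) = √(5.5²−5.4²) = 1.044; Taking the first minus the rest: starting from the 12.5×13.5 cube, the cone at (6, 2.5) partially overlaps it — only the 66.38 mm² overlap (of its 83.35 mm²) is removed, clipping the outline; the r=5.5 sphere at (8, 11.5) lies wholly inside it (removes its full 3.40 mm² and its 6.55 mm outline becomes a hole wall) — 1 connected region with 1 hole; (whole slice rotated 85° about Z — lengths, areas and connectivity unchanged). The result has 1 disconnected region.

1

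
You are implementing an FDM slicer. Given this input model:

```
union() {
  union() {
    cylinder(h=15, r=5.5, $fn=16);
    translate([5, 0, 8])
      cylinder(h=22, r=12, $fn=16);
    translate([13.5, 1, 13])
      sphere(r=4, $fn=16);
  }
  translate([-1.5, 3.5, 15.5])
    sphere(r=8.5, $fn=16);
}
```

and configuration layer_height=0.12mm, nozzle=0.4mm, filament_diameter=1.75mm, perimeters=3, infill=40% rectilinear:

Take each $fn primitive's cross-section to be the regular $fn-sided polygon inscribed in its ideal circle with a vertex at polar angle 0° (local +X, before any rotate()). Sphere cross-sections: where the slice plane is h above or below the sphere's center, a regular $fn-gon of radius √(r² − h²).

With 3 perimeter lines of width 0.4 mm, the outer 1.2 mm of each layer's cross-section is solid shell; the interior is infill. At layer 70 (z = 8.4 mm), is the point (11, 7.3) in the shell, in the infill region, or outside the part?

infill

At z = 8.4 mm: the r=5.5 cylinder contributes a regular 16-gon of circumradius 5.5; the r=12 cylinder at (5, 0) gives a regular 16-gon of circumradius 12 (constant along its height); the sphere at (13.5, 1) is absent (|z−center|=4.600 > r=4); Merging all regions: the r=5.5 cylinder lies entirely inside the r=12 cylinder at (5, 0), so the union is just the r=12 cylinder at (5, 0) — 1 connected region; the sphere at (-1.5, 3.5): section is a regular 16-gon, circumradius = √(r²−h²) = √(8.5²−7.1²) = 4.673; Taking the union: the regions partially overlap (shared area 66.50 mm²), so overlapping operands fuse into one piece — 1 connected region. Overall, the cross-section is a single solid region. The nearest boundary edge runs (9.59, 11.09)→(13.49, 8.49); distance from the point to it = 2.37 mm. The point is inside the cross-section and 2.37 mm from the nearest boundary — more than the 1.2 mm shell width (3 × 0.4), so it's in the infill interior.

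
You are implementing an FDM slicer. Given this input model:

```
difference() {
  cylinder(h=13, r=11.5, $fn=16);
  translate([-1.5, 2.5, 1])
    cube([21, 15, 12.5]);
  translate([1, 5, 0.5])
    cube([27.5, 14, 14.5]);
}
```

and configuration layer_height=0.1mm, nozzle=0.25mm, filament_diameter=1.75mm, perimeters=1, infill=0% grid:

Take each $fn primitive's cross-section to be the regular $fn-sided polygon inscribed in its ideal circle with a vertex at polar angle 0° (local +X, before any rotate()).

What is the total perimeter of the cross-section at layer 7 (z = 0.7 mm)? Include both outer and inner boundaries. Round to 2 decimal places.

At z = 0.7 mm: the cylinder: section is a regular 16-gon, circumradius r=11.5 (perimeter = 2·16·11.500·sin(180°/16) = 71.79 mm); the cube at (-1.5, 2.5) is not intersected at this z (z outside [1, 13.5]); the cube at (1, 5) is present — its section is the full 27.5×14 rectangle (perimeter 83.00 mm); Taking the first minus the rest: starting from the r=11.5 cylinder, the 27.5×14 cube at (1, 5) partially overlaps it — only the 39.89 mm² overlap (of its 385.00 mm²) is removed, clipping the outline — boundary = 75.60 mm. Overall, the cross-section is a single solid region. Total boundary length (outer) = 75.60 mm.

75.60 mm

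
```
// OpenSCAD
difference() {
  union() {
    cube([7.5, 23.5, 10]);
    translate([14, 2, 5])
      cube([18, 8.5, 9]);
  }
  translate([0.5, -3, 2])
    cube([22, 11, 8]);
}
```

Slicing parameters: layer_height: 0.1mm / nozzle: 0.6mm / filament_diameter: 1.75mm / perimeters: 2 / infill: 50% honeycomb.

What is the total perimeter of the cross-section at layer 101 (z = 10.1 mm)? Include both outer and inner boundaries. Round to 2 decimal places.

At z = 10.1 mm: the cube does not reach this height (z outside [0, 10]); the cube at (14, 2) (footprint 18×8.5) is included at this height (perimeter 53.00 mm); Combining (union): only the 18×8.5 cube at (14, 2) is present, so the union is just that shape — boundary = 53.00 mm; the cube at (0.5, -3) does not reach this height (z outside [2, 10]); After the difference (first − rest): none of the subtracted shapes is present at this height, so that combined region is unchanged — boundary = 53.00 mm. Overall, the cross-section is a single solid region. Total boundary length (outer) = 53.00 mm.

53.00 mm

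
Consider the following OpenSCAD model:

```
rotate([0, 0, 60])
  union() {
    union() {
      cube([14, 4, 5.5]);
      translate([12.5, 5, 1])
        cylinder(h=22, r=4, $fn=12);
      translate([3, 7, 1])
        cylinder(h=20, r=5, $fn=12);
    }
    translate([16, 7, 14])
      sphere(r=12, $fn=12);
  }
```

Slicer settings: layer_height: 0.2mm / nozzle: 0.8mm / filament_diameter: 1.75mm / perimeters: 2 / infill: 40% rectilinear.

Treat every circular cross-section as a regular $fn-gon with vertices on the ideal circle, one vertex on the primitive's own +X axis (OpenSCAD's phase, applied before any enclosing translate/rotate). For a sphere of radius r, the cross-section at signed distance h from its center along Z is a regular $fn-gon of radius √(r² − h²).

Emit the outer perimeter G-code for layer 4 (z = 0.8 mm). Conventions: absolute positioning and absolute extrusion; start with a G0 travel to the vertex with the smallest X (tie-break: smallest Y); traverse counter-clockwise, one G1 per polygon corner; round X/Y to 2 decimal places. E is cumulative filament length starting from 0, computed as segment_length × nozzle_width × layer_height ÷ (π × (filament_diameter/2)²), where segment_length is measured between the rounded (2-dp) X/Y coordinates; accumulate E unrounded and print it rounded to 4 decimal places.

G0 X-3.46 Y2.00 Z0.80
G1 X0.00 Y0.00 E0.2658
G1 X7.00 Y12.12 E1.1969
G1 X3.54 Y14.12 E1.4627
G1 X-3.46 Y2.00 E2.3938

At z = 0.8 mm: the 14×4 cube contributes its full rectangle; the cylinder at (12.5, 5) is not intersected at this z (z outside [1, 23]); the cylinder at (3, 7) does not reach this height (z outside [1, 21]); Merging all regions: only the 14×4 cube is present, so the union is just that shape — 1 connected region; the sphere at (16, 7) does not reach this height (|z−center|=13.200 > r=12); Merging all regions: only that combined region is present, so the union is just that shape — 1 connected region; (whole slice rotated 60° about Z — lengths, areas and connectivity unchanged). The outline is a single polygon with 4 vertices. Extrusion per mm of travel: 0.8 × 0.2 / (π × 0.875²) = 0.066520. Accumulating E over each segment gives final E = 2.3938.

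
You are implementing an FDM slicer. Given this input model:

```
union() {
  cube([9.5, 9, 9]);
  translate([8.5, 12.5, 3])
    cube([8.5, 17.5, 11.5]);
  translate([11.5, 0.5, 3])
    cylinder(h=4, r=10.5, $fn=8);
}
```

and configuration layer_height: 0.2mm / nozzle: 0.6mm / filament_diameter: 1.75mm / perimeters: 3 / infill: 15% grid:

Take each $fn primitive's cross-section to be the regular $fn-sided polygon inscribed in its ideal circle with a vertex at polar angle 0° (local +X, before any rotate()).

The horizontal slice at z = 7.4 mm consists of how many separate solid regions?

2

At z = 7.4 mm: the cube is present — its section is the full 9.5×9 rectangle; the cube at (8.5, 12.5) (footprint 8.5×17.5) is included at this height; the cylinder at (11.5, 0.5) does not reach this height (z outside [3, 7]); Merging all regions: the 2 present regions are separate (no shared area or edge), so areas and boundary lengths simply add and each stays a separate island — 2 connected regions. The result has 2 disconnected regions.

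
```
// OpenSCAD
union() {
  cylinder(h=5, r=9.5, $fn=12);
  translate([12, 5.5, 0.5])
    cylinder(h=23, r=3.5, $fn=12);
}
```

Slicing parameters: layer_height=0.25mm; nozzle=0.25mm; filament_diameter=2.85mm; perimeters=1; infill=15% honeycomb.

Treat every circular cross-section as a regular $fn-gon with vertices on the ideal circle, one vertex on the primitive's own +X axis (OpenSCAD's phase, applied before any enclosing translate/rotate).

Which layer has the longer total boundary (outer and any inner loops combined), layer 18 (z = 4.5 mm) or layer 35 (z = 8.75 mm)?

Layer 18 (z = 4.5): the cylinder: section is a regular 12-gon, circumradius r=9.5 (perimeter = 2·12·9.500·sin(180°/12) = 59.01 mm); the cylinder at (12, 5.5): section is a regular 12-gon, circumradius r=3.5 (perimeter = 2·12·3.500·sin(180°/12) = 21.74 mm); Merging all regions: the 2 present regions are separate (no shared area or edge), so areas and boundary lengths simply add and each stays a separate island — boundary = 80.75 mm. So its perimeter = 80.75 mm. Layer 35 (z = 8.75): the cylinder is not intersected at this z (z outside [0, 5]); the r=3.5 cylinder at (12, 5.5) gives a regular 12-gon of circumradius 3.5 (constant along its height) (perimeter = 2·12·3.500·sin(180°/12) = 21.74 mm); Taking the union: only the r=3.5 cylinder at (12, 5.5) is present, so the union is just that shape — boundary = 21.74 mm. So its perimeter = 21.74 mm. Layer 18 is larger (80.75 vs 21.74 mm).

layer 18 (z = 4.5 mm)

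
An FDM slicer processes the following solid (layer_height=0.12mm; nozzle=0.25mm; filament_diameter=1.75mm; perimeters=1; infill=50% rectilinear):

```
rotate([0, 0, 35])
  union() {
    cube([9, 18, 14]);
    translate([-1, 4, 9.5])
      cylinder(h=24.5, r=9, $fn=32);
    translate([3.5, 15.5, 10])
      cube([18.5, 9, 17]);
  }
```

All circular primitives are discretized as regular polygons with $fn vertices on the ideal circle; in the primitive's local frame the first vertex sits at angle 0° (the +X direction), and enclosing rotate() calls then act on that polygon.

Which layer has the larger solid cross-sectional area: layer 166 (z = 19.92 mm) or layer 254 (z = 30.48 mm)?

Layer 166 (z = 19.92): the cube does not reach this height (z outside [0, 14]); the r=9 cylinder at (-1, 4) gives a regular 32-gon of circumradius 9 (constant along its height) (area = (32/2)·9.000²·sin(360°/32) = 252.84 mm²); the cube at (3.5, 15.5) is present — its section is the full 18.5×9 rectangle (area 166.50 mm²); Combining (union): the 2 present regions are separate (no shared area or edge), so areas and boundary lengths simply add and each stays a separate island — area = 419.34 mm²; (whole slice rotated 35° about Z — lengths, areas and connectivity unchanged). So its area = 419.34 mm². Layer 254 (z = 30.48): the cube is absent (z outside [0, 14]); the r=9 cylinder at (-1, 4) contributes a regular 32-gon of circumradius 9 (area = (32/2)·9.000²·sin(360°/32) = 252.84 mm²); the cube at (3.5, 15.5) is not intersected at this z (z outside [10, 27]); Merging all regions: only the r=9 cylinder at (-1, 4) is present, so the union is just that shape — area = 252.84 mm²; (whole slice rotated 35° about Z — lengths, areas and connectivity unchanged). So its area = 252.84 mm². Layer 166 is larger (419.34 vs 252.84 mm²).

layer 166 (z = 19.92 mm)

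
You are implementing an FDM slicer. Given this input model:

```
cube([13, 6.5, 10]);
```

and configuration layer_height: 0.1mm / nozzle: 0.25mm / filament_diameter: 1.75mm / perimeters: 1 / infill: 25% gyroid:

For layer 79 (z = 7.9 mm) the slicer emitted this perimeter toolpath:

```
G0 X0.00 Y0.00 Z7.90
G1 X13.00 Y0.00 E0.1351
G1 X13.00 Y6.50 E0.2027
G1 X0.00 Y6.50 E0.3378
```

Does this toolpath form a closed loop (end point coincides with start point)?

Start point (G0): (0.00, 0.00). End point (last G1): the path does not return to the start — open.

no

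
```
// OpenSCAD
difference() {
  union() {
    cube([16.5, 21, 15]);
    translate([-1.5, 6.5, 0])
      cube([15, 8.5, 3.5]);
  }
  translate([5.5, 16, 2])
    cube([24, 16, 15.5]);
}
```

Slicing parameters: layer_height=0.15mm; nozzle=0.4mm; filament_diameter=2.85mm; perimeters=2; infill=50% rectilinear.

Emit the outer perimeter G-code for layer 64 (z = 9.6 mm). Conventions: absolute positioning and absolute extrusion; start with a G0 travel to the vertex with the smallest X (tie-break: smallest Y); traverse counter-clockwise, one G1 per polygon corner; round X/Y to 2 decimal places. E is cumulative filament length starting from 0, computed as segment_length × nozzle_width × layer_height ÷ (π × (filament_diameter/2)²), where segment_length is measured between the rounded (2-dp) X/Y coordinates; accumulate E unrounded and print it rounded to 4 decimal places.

G0 X0.00 Y0.00 Z9.60
G1 X16.50 Y0.00 E0.1552
G1 X16.50 Y16.00 E0.3057
G1 X5.50 Y16.00 E0.4091
G1 X5.50 Y21.00 E0.4562
G1 X0.00 Y21.00 E0.5079
G1 X0.00 Y0.00 E0.7054

At z = 9.6 mm: the cube is present — its section is the full 16.5×21 rectangle; the cube at (-1.5, 6.5) does not reach this height (z outside [0, 3.5]); Taking the union: only the 16.5×21 cube is present, so the union is just that shape — 1 connected region; the cube at (5.5, 16) (footprint 24×16) is included at this height; After the difference (first − rest): starting from that combined region, the 24×16 cube at (5.5, 16) partially overlaps it — only the 55.00 mm² overlap (of its 384.00 mm²) is removed, clipping the outline — 1 connected region. The outline is a single polygon with 6 vertices. Extrusion per mm of travel: 0.4 × 0.15 / (π × 1.425²) = 0.009405. Accumulating E over each segment gives final E = 0.7054.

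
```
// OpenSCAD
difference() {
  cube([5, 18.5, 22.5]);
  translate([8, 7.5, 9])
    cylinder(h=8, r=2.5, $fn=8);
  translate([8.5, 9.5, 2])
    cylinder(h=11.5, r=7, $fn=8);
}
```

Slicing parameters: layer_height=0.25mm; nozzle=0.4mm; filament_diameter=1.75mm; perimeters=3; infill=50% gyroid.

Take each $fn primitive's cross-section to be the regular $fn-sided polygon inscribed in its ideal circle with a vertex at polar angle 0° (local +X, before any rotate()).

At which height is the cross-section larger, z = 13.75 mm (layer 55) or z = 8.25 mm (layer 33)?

layer 55 (z = 13.75 mm)

Layer 55 (z = 13.75): the 5×18.5 cube contributes its full rectangle (area 92.50 mm²); the cylinder at (8, 7.5): section is a regular 8-gon, circumradius r=2.5 (area = (8/2)·2.500²·sin(360°/8) = 17.68 mm²); the cylinder at (8.5, 9.5) is absent (z outside [2, 13.5]); Taking the first minus the rest: starting from the 5×18.5 cube (92.50 mm²), the r=2.5 cylinder at (8, 7.5) misses the remaining region (no effect) — area = 92.50 mm². So its area = 92.50 mm². Layer 33 (z = 8.25): the cube is present — its section is the full 5×18.5 rectangle (area 92.50 mm²); the cylinder at (8, 7.5) is not intersected at this z (z outside [9, 17]); the cylinder at (8.5, 9.5): section is a regular 8-gon, circumradius r=7 (area = (8/2)·7.000²·sin(360°/8) = 138.59 mm²); After the difference (first − rest): starting from the 5×18.5 cube (92.50 mm²), the r=7 cylinder at (8.5, 9.5) partially overlaps it — only the 25.37 mm² overlap (of its 138.59 mm²) is removed, clipping the outline — area = 67.13 mm². So its area = 67.13 mm². Layer 55 is larger (92.50 vs 67.13 mm²).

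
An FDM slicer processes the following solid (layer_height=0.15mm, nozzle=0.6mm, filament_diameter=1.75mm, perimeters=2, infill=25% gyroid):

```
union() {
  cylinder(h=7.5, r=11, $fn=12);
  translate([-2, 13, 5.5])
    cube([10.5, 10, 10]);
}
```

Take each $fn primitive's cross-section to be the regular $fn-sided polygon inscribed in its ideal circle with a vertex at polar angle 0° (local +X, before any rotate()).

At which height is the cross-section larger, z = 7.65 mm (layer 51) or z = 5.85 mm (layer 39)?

Layer 51 (z = 7.65): the cylinder does not reach this height (z outside [0, 7.5]); the cube at (-2, 13) is present — its section is the full 10.5×10 rectangle (area 105.00 mm²); Taking the union: only the 10.5×10 cube at (-2, 13) is present, so the union is just that shape — area = 105.00 mm². So its area = 105.00 mm². Layer 39 (z = 5.85): the r=11 cylinder contributes a regular 12-gon of circumradius 11 (area = (12/2)·11.000²·sin(360°/12) = 363.00 mm²); the cube at (-2, 13) is present — its section is the full 10.5×10 rectangle (area 105.00 mm²); Merging all regions: the 2 present regions are separate (no shared area or edge), so areas and boundary lengths simply add and each stays a separate island — area = 468.00 mm². So its area = 468.00 mm². Layer 39 is larger (468.00 vs 105.00 mm²).

layer 39 (z = 5.85 mm)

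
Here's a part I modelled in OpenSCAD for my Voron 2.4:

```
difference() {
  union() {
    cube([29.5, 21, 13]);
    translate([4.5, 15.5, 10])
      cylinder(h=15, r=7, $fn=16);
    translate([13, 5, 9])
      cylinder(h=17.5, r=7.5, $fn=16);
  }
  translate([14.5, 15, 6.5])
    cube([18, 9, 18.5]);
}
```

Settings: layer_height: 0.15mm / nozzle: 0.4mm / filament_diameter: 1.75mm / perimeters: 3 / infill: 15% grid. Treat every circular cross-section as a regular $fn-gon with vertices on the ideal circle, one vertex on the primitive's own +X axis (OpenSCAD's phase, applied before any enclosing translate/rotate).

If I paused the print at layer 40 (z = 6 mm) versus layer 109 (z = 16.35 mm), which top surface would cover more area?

Layer 40 (z = 6): the cube is present — its section is the full 29.5×21 rectangle (area 619.50 mm²); the cylinder at (4.5, 15.5) is absent (z outside [10, 25]); the cylinder at (13, 5) does not reach this height (z outside [9, 26.5]); Combining (union): only the 29.5×21 cube is present, so the union is just that shape — area = 619.50 mm²; the cube at (14.5, 15) is absent (z outside [6.5, 25]); Taking the first minus the rest: none of the subtracted shapes is present at this height, so the result so far is unchanged — area = 619.50 mm². So its area = 619.50 mm². Layer 109 (z = 16.35): the cube does not reach this height (z outside [0, 13]); the cylinder at (4.5, 15.5): section is a regular 16-gon, circumradius r=7 (area = (16/2)·7.000²·sin(360°/16) = 150.01 mm²); the r=7.5 cylinder at (13, 5) gives a regular 16-gon of circumradius 7.5 (constant along its height) (area = (16/2)·7.500²·sin(360°/16) = 172.21 mm²); Combining (union): the regions partially overlap — summed areas 322.22 mm² minus the doubly-counted overlap 2.57 mm² gives 319.65 mm² — area = 319.65 mm²; the cube at (14.5, 15) (footprint 18×9) is included at this height (area 162.00 mm²); After the difference (first − rest): starting from that combined region (319.65 mm²), the 18×9 cube at (14.5, 15) misses the remaining region (no effect) — area = 319.65 mm². So its area = 319.65 mm². Layer 40 is larger (619.50 vs 319.65 mm²).

layer 40 (z = 6 mm)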